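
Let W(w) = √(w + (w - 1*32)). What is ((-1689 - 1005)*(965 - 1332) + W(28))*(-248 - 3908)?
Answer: -4109028888 - 8312*√6 ≈ -4.1090e+9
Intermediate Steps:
W(w) = √(-32 + 2*w) (W(w) = √(w + (w - 32)) = √(w + (-32 + w)) = √(-32 + 2*w))
((-1689 - 1005)*(965 - 1332) + W(28))*(-248 - 3908) = ((-1689 - 1005)*(965 - 1332) + √(-32 + 2*28))*(-248 - 3908) = (-2694*(-367) + √(-32 + 56))*(-4156) = (988698 + √24)*(-4156) = (988698 + 2*√6)*(-4156) = -4109028888 - 8312*√6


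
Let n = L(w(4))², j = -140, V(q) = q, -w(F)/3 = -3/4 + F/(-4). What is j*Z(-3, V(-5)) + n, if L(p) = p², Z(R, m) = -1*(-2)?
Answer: 122801/256 ≈ 479.69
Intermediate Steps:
w(F) = 9/4 + 3*F/4 (w(F) = -3*(-3/4 + F/(-4)) = -3*(-3*¼ + F*(-¼)) = -3*(-¾ - F/4) = 9/4 + 3*F/4)
Z(R, m) = 2
n = 194481/256 (n = ((9/4 + (¾)*4)²)² = ((9/4 + 3)²)² = ((21/4)²)² = (441/16)² = 194481/256 ≈ 759.69)
j*Z(-3, V(-5)) + n = -140*2 + 194481/256 = -280 + 194481/256 = 122801/256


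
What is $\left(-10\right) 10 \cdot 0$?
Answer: $0$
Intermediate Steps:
$\left(-10\right) 10 \cdot 0 = \left(-100\right) 0 = 0$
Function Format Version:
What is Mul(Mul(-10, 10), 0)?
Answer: 0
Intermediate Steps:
Mul(Mul(-10, 10), 0) = Mul(-100, 0) = 0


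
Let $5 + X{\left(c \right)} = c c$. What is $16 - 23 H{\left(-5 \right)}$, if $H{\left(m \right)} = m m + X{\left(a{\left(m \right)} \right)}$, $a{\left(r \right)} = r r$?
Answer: $-14819$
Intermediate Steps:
$a{\left(r \right)} = r^{2}$
$X{\left(c \right)} = -5 + c^{2}$ ($X{\left(c \right)} = -5 + c c = -5 + c^{2}$)
$H{\left(m \right)} = -5 + m^{2} + m^{4}$ ($H{\left(m \right)} = m m + \left(-5 + \left(m^{2}\right)^{2}\right) = m^{2} + \left(-5 + m^{4}\right) = -5 + m^{2} + m^{4}$)
$16 - 23 H{\left(-5 \right)} = 16 - 23 \left(-5 + \left(-5\right)^{2} + \left(-5\right)^{4}\right) = 16 - 23 \left(-5 + 25 + 625\right) = 16 - 14835 = -14819$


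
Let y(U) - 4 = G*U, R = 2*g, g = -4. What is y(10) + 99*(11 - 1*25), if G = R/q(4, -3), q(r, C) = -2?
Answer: -1342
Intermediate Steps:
R = -8 (R = 2*(-4) = -8)
G = 4 (G = -8/(-2) = -8*(-1/2) = 4)
y(U) = 4 + 4*U
y(10) + 99*(11 - 1*25) = (4 + 4*10) + 99*(11 - 1*25) = (4 + 40) + 99*(11 - 25) = 44 + 99*(-14) = 44 - 1386 = -1342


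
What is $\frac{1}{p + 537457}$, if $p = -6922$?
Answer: $\frac{1}{530535} \approx 1.8849 \cdot 10^{-6}$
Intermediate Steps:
$\frac{1}{p + 537457} = \frac{1}{-6922 + 537457} = \frac{1}{530535}$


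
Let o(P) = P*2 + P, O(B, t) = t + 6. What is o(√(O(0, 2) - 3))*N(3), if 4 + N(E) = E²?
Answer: 15*√5 ≈ 33.541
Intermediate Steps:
O(B, t) = 6 + t
N(E) = -4 + E²
o(P) = 3*P (o(P) = 2*P + P = 3*P)
o(√(O(0, 2) - 3))*N(3) = (3*√((6 + 2) - 3))*(-4 + 3²) = (3*√(8 - 3))*(-4 + 9) = (3*√5)*5 = 15*√5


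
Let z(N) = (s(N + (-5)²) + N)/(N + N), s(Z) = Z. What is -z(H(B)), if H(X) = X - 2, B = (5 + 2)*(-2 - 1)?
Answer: -21/46 ≈ -0.45652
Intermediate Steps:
B = -21 (B = 7*(-3) = -21)
H(X) = -2 + X
z(N) = (25 + 2*N)/(2*N) (z(N) = ((N + (-5)²) + N)/(N + N) = ((N + 25) + N)/((2*N)) = ((25 + N) + N)*(1/(2*N)) = (25 + 2*N)*(1/(2*N)) = (25 + 2*N)/(2*N))
-z(H(B)) = -(25/2 + (-2 - 21))/(-2 - 21) = -(25/2 - 23)/(-23) = -(-1)*(-21)/(23*2) = -1*21/46 = -21/46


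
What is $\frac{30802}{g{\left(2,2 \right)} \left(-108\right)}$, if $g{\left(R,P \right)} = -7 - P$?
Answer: $\frac{15401}{486} \approx 31.689$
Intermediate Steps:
$\frac{30802}{g{\left(2,2 \right)} \left(-108\right)} = \frac{30802}{\left(-7 - 2\right) \left(-108\right)} = \frac{30802}{\left(-9\right) \left(-108\right)} = \frac{30802}{972} = 30802 \cdot \frac{1}{972} = \frac{15401}{486}$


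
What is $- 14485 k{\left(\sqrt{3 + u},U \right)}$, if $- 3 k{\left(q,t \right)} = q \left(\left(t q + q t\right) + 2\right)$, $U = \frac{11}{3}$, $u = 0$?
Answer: $\frac{318670}{3} + \frac{28970 \sqrt{3}}{3} \approx 1.2295 \cdot 10^{5}$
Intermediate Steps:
$U = \frac{11}{3}$ ($U = 11 \cdot \frac{1}{3} = \frac{11}{3} \approx 3.6667$)
$k{\left(q,t \right)} = - \frac{q \left(2 + 2 q t\right)}{3}$ ($k{\left(q,t \right)} = - \frac{q \left(\left(t q + q t\right) + 2\right)}{3} = - \frac{q \left(\left(q t + q t\right) + 2\right)}{3} = - \frac{q \left(2 q t + 2\right)}{3} = - \frac{q \left(2 + 2 q t\right)}{3}$)
$- 14485 k{\left(\sqrt{3 + u},U \right)} = - 14485 \left(- \frac{2 \sqrt{3 + 0} \left(1 + \sqrt{3 + 0} \cdot \frac{11}{3}\right)}{3}\right) = - 14485 \left(- \frac{2 \sqrt{3} \left(1 + \sqrt{3} \cdot \frac{11}{3}\right)}{3}\right) = - 14485 \left(- \frac{2 \sqrt{3} \left(1 + \frac{11 \sqrt{3}}{3}\right)}{3}\right) = \frac{28970 \sqrt{3} \left(1 + \frac{11 \sqrt{3}}{3}\right)}{3}$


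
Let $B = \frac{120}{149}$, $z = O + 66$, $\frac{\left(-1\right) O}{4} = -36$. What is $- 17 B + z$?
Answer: $\frac{29250}{149} \approx 196.31$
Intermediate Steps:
$O = 144$ ($O = \left(-4\right) \left(-36\right) = 144$)
$z = 210$ ($z = 144 + 66 = 210$)
$B = \frac{120}{149}$ ($B = 120 \cdot \frac{1}{149} = \frac{120}{149} \approx 0.80537$)
$- 17 B + z = \left(-17\right) \frac{120}{149} + 210 = - \frac{2040}{149} + 210 = \frac{29250}{149}$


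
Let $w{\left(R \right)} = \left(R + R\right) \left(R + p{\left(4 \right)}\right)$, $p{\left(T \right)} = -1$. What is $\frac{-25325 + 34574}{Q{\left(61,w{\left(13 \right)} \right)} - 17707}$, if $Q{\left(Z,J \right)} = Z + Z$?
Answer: $- \frac{9249}{17585} \approx -0.52596$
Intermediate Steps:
$w{\left(R \right)} = 2 R \left(-1 + R\right)$ ($w{\left(R \right)} = \left(R + R\right) \left(R - 1\right) = 2 R \left(-1 + R\right)$)
$Q{\left(Z,J \right)} = 2 Z$
$\frac{-25325 + 34574}{Q{\left(61,w{\left(13 \right)} \right)} - 17707} = \frac{-25325 + 34574}{2 \cdot 61 - 17707} = \frac{9249}{122 - 17707} = \frac{9249}{-17585} = 9249 \left(- \frac{1}{17585}\right) = - \frac{9249}{17585}$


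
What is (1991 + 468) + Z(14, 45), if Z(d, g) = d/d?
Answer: 2460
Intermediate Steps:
Z(d, g) = 1
(1991 + 468) + Z(14, 45) = (1991 + 468) + 1 = 2459 + 1 = 2460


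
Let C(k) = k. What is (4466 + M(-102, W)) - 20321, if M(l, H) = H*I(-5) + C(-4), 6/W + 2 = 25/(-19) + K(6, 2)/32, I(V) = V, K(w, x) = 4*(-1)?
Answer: -8289697/523 ≈ -15850.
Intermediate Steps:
K(w, x) = -4
W = -912/523 (W = 6/(-2 + (25/(-19) - 4/32)) = 6/(-2 + (25*(-1/19) - 4*1/32)) = 6/(-2 + (-25/19 - ⅛)) = 6/(-2 - 219/152) = 6/(-523/152) = 6*(-152/523) = -912/523 ≈ -1.7438)
M(l, H) = -4 - 5*H (M(l, H) = H*(-5) - 4 = -5*H - 4 = -4 - 5*H)
(4466 + M(-102, W)) - 20321 = (4466 + (-4 - 5*(-912/523))) - 20321 = (4466 + (-4 + 4560/523)) - 20321 = (4466 + 2468/523) - 20321 = 2338186/523 - 20321 = -8289697/523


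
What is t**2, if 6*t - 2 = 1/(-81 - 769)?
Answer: 2886601/26010000 ≈ 0.11098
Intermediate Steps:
t = 1699/5100 (t = 1/3 + 1/(6*(-81 - 769)) = 1/3 + (1/6)/(-850) = 1/3 + (1/6)*(-1/850) = 1/3 - 1/5100 = 1699/5100 ≈ 0.33314)
t**2 = (1699/5100)**2 = 2886601/26010000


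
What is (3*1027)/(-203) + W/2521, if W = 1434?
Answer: -7476099/511763 ≈ -14.609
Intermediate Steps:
(3*1027)/(-203) + W/2521 = (3*1027)/(-203) + 1434/2521 = 3081*(-1/203) + 1434*(1/2521) = -3081/203 + 1434/2521 = -7476099/511763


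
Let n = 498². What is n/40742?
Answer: 124002/20371 ≈ 6.0872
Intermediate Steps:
n = 248004
n/40742 = 248004/40742 = 248004*(1/40742) = 124002/20371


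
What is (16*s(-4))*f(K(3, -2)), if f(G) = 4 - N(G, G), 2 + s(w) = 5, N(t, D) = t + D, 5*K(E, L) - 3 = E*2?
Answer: 96/5 ≈ 19.200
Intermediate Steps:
K(E, L) = ⅗ + 2*E/5 (K(E, L) = ⅗ + (E*2)/5 = ⅗ + (2*E)/5 = ⅗ + 2*E/5)
N(t, D) = D + t
s(w) = 3 (s(w) = -2 + 5 = 3)
f(G) = 4 - 2*G (f(G) = 4 - (G + G) = 4 - 2*G)
(16*s(-4))*f(K(3, -2)) = (16*3)*(4 - 2*(⅗ + (⅖)*3)) = 48*(4 - 2*(⅗ + 6/5)) = 48*(4 - 2*9/5) = 48*(4 - 18/5) = 48*(⅖) = 96/5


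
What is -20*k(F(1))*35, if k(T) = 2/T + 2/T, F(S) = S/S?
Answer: -2800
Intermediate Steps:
F(S) = 1
k(T) = 4/T
-20*k(F(1))*35 = -80/1*35 = -80*35 = -2800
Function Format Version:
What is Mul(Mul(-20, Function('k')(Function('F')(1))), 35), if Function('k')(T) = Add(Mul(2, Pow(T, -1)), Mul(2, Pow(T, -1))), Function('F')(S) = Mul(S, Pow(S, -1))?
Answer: -2800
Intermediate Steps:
Function('F')(S) = 1
Function('k')(T) = Mul(4, Pow(T, -1))
Mul(Mul(-20, Function('k')(Function('F')(1))), 35) = Mul(Mul(-20, Mul(4, Pow(1, -1))), 35) = Mul(Mul(-20, Mul(4, 1)), 35) = Mul(Mul(-20, 4), 35) = Mul(-80, 35) = -2800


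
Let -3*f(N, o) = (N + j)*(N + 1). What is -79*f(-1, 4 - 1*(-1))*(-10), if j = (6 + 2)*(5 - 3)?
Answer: 0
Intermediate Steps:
j = 16 (j = 8*2 = 16)
f(N, o) = -(1 + N)*(16 + N)/3 (f(N, o) = -(N + 16)*(N + 1)/3 = -(16 + N)*(1 + N)/3 = -(1 + N)*(16 + N)/3)
-79*f(-1, 4 - 1*(-1))*(-10) = -79*(-16/3 - 17/3*(-1) - ⅓*(-1)²)*(-10) = -79*(-16/3 + 17/3 - ⅓*1)*(-10) = -79*(-16/3 + 17/3 - ⅓)*(-10) = -0*(-10) = -79*0 = 0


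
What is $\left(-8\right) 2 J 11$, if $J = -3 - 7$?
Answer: $1760$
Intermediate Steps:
$J = -10$ ($J = -3 - 7 = -10$)
$\left(-8\right) 2 J 11 = \left(-8\right) 2 \left(-10\right) 11 = \left(-16\right) \left(-10\right) 11 = 160 \cdot 11 = 1760$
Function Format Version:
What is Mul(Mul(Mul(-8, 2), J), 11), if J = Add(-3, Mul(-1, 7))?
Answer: 1760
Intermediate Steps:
J = -10 (J = Add(-3, -7) = -10)
Mul(Mul(Mul(-8, 2), J), 11) = Mul(Mul(Mul(-8, 2), -10), 11) = Mul(Mul(-16, -10), 11) = Mul(160, 11) = 1760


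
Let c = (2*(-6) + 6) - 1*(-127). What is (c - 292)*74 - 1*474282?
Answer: -486936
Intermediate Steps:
c = 121 (c = (-12 + 6) + 127 = -6 + 127 = 121)
(c - 292)*74 - 1*474282 = (121 - 292)*74 - 1*474282 = -171*74 - 474282 = -12654 - 474282 = -486936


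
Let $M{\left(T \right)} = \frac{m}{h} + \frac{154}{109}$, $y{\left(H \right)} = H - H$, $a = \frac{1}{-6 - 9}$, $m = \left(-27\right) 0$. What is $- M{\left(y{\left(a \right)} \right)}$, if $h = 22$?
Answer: $- \frac{154}{109} \approx -1.4128$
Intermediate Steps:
$m = 0$
$a = - \frac{1}{15}$ ($a = \frac{1}{-6 - 9} = \frac{1}{-15} = - \frac{1}{15} \approx -0.066667$)
$y{\left(H \right)} = 0$
$M{\left(T \right)} = \frac{154}{109}$ ($M{\left(T \right)} = \frac{0}{22} + \frac{154}{109} = 0 \cdot \frac{1}{22} + 154 \cdot \frac{1}{109} = 0 + \frac{154}{109} = \frac{154}{109}$)
$- M{\left(y{\left(a \right)} \right)} = \left(-1\right) \frac{154}{109} = - \frac{154}{109}$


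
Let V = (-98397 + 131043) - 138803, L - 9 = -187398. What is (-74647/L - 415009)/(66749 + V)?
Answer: 38884023427/3692312856 ≈ 10.531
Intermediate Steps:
L = -187389 (L = 9 - 187398 = -187389)
V = -106157 (V = 32646 - 138803 = -106157)
(-74647/L - 415009)/(66749 + V) = (-74647/(-187389) - 415009)/(66749 - 106157) = (-74647*(-1/187389) - 415009)/(-39408) = (74647/187389 - 415009)*(-1/39408) = -77768046854/187389*(-1/39408) = 38884023427/3692312856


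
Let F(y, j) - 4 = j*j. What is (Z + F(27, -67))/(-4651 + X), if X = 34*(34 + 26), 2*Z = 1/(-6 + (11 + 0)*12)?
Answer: -1132237/657972 ≈ -1.7208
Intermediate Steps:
Z = 1/252 (Z = 1/(2*(-6 + (11 + 0)*12)) = 1/(2*(-6 + 11*12)) = 1/(2*(-6 + 132)) = (½)/126 = (½)*(1/126) = 1/252 ≈ 0.0039683)
X = 2040 (X = 34*60 = 2040)
F(y, j) = 4 + j² (F(y, j) = 4 + j*j = 4 + j²)
(Z + F(27, -67))/(-4651 + X) = (1/252 + (4 + (-67)²))/(-4651 + 2040) = (1/252 + (4 + 4489))/(-2611) = (1/252 + 4493)*(-1/2611) = (1132237/252)*(-1/2611) = -1132237/657972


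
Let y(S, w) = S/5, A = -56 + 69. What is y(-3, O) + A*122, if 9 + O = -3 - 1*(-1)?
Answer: 7927/5 ≈ 1585.4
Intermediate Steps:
A = 13
O = -11 (O = -9 + (-3 - 1*(-1)) = -9 + (-3 + 1) = -9 - 2 = -11)
y(S, w) = S/5 (y(S, w) = S*(1/5) = S/5)
y(-3, O) + A*122 = (1/5)*(-3) + 13*122 = -3/5 + 1586 = 7927/5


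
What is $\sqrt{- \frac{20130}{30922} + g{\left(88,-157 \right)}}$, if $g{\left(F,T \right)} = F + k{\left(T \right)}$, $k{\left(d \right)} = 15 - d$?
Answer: $\frac{\sqrt{61995440495}}{15461} \approx 16.104$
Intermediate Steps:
$g{\left(F,T \right)} = 15 + F - T$ ($g{\left(F,T \right)} = F - \left(-15 + T\right) = 15 + F - T$)
$\sqrt{- \frac{20130}{30922} + g{\left(88,-157 \right)}} = \sqrt{- \frac{20130}{30922} + \left(15 + 88 - -157\right)} = \sqrt{\left(-20130\right) \frac{1}{30922} + \left(15 + 88 + 157\right)} = \sqrt{- \frac{10065}{15461} + 260} = \sqrt{\frac{4009795}{15461}} = \frac{\sqrt{61995440495}}{15461}$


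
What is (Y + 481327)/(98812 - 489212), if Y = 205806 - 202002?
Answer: -485131/390400 ≈ -1.2427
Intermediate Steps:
Y = 3804
(Y + 481327)/(98812 - 489212) = (3804 + 481327)/(98812 - 489212) = 485131/(-390400) = 485131*(-1/390400) = -485131/390400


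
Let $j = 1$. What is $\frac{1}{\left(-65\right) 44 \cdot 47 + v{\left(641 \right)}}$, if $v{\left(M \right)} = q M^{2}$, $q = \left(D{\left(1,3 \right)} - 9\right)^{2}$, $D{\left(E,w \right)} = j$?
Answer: $\frac{1}{26161964} \approx 3.8223 \cdot 10^{-8}$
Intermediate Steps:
$D{\left(E,w \right)} = 1$
$q = 64$ ($q = \left(1 - 9\right)^{2} = \left(-8\right)^{2} = 64$)
$v{\left(M \right)} = 64 M^{2}$
$\frac{1}{\left(-65\right) 44 \cdot 47 + v{\left(641 \right)}} = \frac{1}{\left(-65\right) 44 \cdot 47 + 64 \cdot 641^{2}} = \frac{1}{\left(-2860\right) 47 + 64 \cdot 410881} = \frac{1}{-134420 + 26296384} = \frac{1}{26161964}$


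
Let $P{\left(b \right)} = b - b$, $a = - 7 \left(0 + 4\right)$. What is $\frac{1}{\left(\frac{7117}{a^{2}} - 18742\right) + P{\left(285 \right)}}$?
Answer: $- \frac{784}{14686611} \approx -5.3382 \cdot 10^{-5}$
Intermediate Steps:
$a = -28$ ($a = \left(-7\right) 4 = -28$)
$P{\left(b \right)} = 0$
$\frac{1}{\left(\frac{7117}{a^{2}} - 18742\right) + P{\left(285 \right)}} = \frac{1}{\left(\frac{7117}{\left(-28\right)^{2}} - 18742\right) + 0} = \frac{1}{\left(\frac{7117}{784} - 18742\right) + 0} = \frac{1}{- \frac{14686611}{784} + 0} = \frac{1}{- \frac{14686611}{784}} = - \frac{784}{14686611}$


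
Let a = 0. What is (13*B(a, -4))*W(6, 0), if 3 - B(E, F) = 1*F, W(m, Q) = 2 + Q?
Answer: 182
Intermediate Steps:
B(E, F) = 3 - F
(13*B(a, -4))*W(6, 0) = (13*(3 - 1*(-4)))*(2 + 0) = (13*(3 + 4))*2 = (13*7)*2 = 91*2 = 182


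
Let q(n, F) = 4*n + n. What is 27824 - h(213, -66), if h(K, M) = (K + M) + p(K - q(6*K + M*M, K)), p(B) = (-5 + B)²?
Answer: -781845767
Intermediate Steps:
q(n, F) = 5*n
h(K, M) = K + M + (-5 - 29*K - 5*M²)² (h(K, M) = (K + M) + (-5 + (K - 5*(6*K + M*M)))² = (K + M) + (-5 + (K - 5*(6*K + M²)))² = (K + M) + (-5 + (K - 5*(M² + 6*K)))² = (K + M) + (-5 + (K - (5*M² + 30*K)))² = (K + M) + (-5 + (K + (-30*K - 5*M²)))² = (K + M) + (-5 + (-29*K - 5*M²))² = (K + M) + (-5 - 29*K - 5*M²)² = K + M + (-5 - 29*K - 5*M²)²)
27824 - h(213, -66) = 27824 - (213 - 66 + (5 + 5*(-66)² + 29*213)²) = 27824 - (213 - 66 + (5 + 5*4356 + 6177)²) = 27824 - (213 - 66 + (5 + 21780 + 6177)²) = 27824 - (213 - 66 + 27962²) = 27824 - (213 - 66 + 781873444) = 27824 - 1*781873591 = 27824 - 781873591 = -781845767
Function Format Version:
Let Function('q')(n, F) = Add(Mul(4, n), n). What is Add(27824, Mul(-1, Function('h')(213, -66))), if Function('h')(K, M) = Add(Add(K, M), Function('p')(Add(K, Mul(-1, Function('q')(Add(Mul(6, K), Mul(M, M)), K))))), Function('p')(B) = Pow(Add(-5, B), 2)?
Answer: -781845767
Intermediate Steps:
Function('q')(n, F) = Mul(5, n)
Function('h')(K, M) = Add(K, M, Pow(Add(-5, Mul(-29, K), Mul(-5, Pow(M, 2))), 2)) (Function('h')(K, M) = Add(Add(K, M), Pow(Add(-5, Add(K, Mul(-1, Mul(5, Add(Mul(6, K), Mul(M, M)))))), 2)) = Add(Add(K, M), Pow(Add(-5, Add(K, Mul(-1, Mul(5, Add(Mul(6, K), Pow(M, 2)))))), 2)) = Add(Add(K, M), Pow(Add(-5, Add(K, Mul(-1, Mul(5, Add(Pow(M, 2), Mul(6, K)))))), 2)) = Add(Add(K, M), Pow(Add(-5, Add(K, Mul(-1, Add(Mul(5, Pow(M, 2)), Mul(30, K))))), 2)) = Add(Add(K, M), Pow(Add(-5, Add(K, Add(Mul(-30, K), Mul(-5, Pow(M, 2))))), 2)) = Add(Add(K, M), Pow(Add(-5, Add(Mul(-29, K), Mul(-5, Pow(M, 2)))), 2)) = Add(Add(K, M), Pow(Add(-5, Mul(-29, K), Mul(-5, Pow(M, 2))), 2)) = Add(K, M, Pow(Add(-5, Mul(-29, K), Mul(-5, Pow(M, 2))), 2)))
Add(27824, Mul(-1, Function('h')(213, -66))) = Add(27824, Mul(-1, Add(213, -66, Pow(Add(5, Mul(5, Pow(-66, 2)), Mul(29, 213)), 2)))) = Add(27824, Mul(-1, Add(213, -66, Pow(Add(5, Mul(5, 4356), 6177), 2)))) = Add(27824, Mul(-1, Add(213, -66, Pow(Add(5, 21780, 6177), 2)))) = Add(27824, Mul(-1, Add(213, -66, Pow(27962, 2)))) = Add(27824, Mul(-1, Add(213, -66, 781873444))) = Add(27824, Mul(-1, 781873591)) = Add(27824, -781873591) = -781845767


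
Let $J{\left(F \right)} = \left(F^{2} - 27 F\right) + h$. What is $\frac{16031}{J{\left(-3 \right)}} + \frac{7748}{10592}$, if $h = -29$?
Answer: $\frac{42568245}{161528} \approx 263.53$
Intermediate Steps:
$J{\left(F \right)} = -29 + F^{2} - 27 F$ ($J{\left(F \right)} = \left(F^{2} - 27 F\right) - 29 = -29 + F^{2} - 27 F$)
$\frac{16031}{J{\left(-3 \right)}} + \frac{7748}{10592} = \frac{16031}{-29 + \left(-3\right)^{2} - -81} + \frac{7748}{10592} = \frac{16031}{-29 + 9 + 81} + 7748 \cdot \frac{1}{10592} = \frac{16031}{61} + \frac{1937}{2648} = \frac{42568245}{161528}$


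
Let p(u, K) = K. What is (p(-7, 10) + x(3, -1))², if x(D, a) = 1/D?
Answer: 961/9 ≈ 106.78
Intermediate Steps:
(p(-7, 10) + x(3, -1))² = (10 + 1/3)² = (10 + ⅓)² = (31/3)² = 961/9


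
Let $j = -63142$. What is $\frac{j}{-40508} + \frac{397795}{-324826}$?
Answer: $\frac{549535429}{1644756451} \approx 0.33411$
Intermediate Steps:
$\frac{j}{-40508} + \frac{397795}{-324826} = - \frac{63142}{-40508} + \frac{397795}{-324826} = \left(-63142\right) \left(- \frac{1}{40508}\right) + 397795 \left(- \frac{1}{324826}\right) = \frac{31571}{20254} - \frac{397795}{324826} = \frac{549535429}{1644756451}$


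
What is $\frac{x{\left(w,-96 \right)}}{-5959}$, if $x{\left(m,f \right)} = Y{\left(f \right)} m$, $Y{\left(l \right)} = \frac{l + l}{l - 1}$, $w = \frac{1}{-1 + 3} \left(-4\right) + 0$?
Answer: $\frac{384}{578023} \approx 0.00066433$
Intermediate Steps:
$w = -2$ ($w = \frac{1}{2} \left(-4\right) + 0 = -2 + 0 = -2$)
$Y{\left(l \right)} = \frac{2 l}{-1 + l}$
$x{\left(m,f \right)} = \frac{2 f m}{-1 + f}$ ($x{\left(m,f \right)} = \frac{2 f}{-1 + f} m = \frac{2 f m}{-1 + f}$)
$\frac{x{\left(w,-96 \right)}}{-5959} = \frac{2 \left(-96\right) \left(-2\right) \frac{1}{-1 - 96}}{-5959} = 2 \left(-96\right) \left(-2\right) \frac{1}{-97} \left(- \frac{1}{5959}\right) = 2 \left(-96\right) \left(-2\right) \left(- \frac{1}{97}\right) \left(- \frac{1}{5959}\right) = \left(- \frac{384}{97}\right) \left(- \frac{1}{5959}\right) = \frac{384}{578023}$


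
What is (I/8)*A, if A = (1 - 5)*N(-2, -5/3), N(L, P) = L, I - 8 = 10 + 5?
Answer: 23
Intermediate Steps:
I = 23 (I = 8 + (10 + 5) = 8 + 15 = 23)
A = 8 (A = (1 - 5)*(-2) = -4*(-2) = 8)
(I/8)*A = (23/8)*8 = 23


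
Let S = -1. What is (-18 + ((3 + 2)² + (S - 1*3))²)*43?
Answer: 18189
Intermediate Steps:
(-18 + ((3 + 2)² + (S - 1*3))²)*43 = (-18 + ((3 + 2)² + (-1 - 1*3))²)*43 = (-18 + (5² + (-1 - 3))²)*43 = (-18 + (25 - 4)²)*43 = (-18 + 21²)*43 = (-18 + 441)*43 = 423*43 = 18189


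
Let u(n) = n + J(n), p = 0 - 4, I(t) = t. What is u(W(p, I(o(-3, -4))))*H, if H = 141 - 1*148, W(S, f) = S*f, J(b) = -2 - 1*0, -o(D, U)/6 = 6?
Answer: -994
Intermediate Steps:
o(D, U) = -36 (o(D, U) = -6*6 = -36)
p = -4
J(b) = -2 (J(b) = -2 + 0 = -2)
u(n) = -2 + n (u(n) = n - 2 = -2 + n)
H = -7 (H = 141 - 148 = -7)
u(W(p, I(o(-3, -4))))*H = (-2 - 4*(-36))*(-7) = (-2 + 144)*(-7) = 142*(-7) = -994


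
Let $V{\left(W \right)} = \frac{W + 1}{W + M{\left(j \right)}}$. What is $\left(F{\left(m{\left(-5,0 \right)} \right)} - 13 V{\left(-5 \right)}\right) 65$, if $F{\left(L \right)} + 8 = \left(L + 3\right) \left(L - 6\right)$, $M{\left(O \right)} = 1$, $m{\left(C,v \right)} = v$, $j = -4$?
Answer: $-2535$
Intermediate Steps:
$F{\left(L \right)} = -8 + \left(-6 + L\right) \left(3 + L\right)$ ($F{\left(L \right)} = -8 + \left(L + 3\right) \left(L - 6\right) = -8 + \left(3 + L\right) \left(-6 + L\right) = -8 + \left(-6 + L\right) \left(3 + L\right)$)
$V{\left(W \right)} = 1$ ($V{\left(W \right)} = \frac{W + 1}{W + 1} = \frac{1 + W}{1 + W} = 1$)
$\left(F{\left(m{\left(-5,0 \right)} \right)} - 13 V{\left(-5 \right)}\right) 65 = \left(\left(-26 + 0^{2} - 0\right) - 13\right) 65 = \left(\left(-26 + 0 + 0\right) - 13\right) 65 = \left(-26 - 13\right) 65 = \left(-39\right) 65 = -2535$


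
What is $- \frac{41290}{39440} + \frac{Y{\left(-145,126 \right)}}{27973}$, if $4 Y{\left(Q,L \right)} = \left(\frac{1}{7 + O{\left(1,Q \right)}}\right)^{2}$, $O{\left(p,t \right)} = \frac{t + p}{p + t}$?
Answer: $- \frac{3696016051}{3530416384} \approx -1.0469$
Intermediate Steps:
$O{\left(p,t \right)} = 1$ ($O{\left(p,t \right)} = \frac{p + t}{p + t} = 1$)
$Y{\left(Q,L \right)} = \frac{1}{256}$ ($Y{\left(Q,L \right)} = \frac{\left(\frac{1}{7 + 1}\right)^{2}}{4} = \frac{\left(\frac{1}{8}\right)^{2}}{4} = \frac{1}{4 \cdot 64} = \frac{1}{4} \cdot \frac{1}{64} = \frac{1}{256}$)
$- \frac{41290}{39440} + \frac{Y{\left(-145,126 \right)}}{27973} = - \frac{41290}{39440} + \frac{1}{256 \cdot 27973} = \left(-41290\right) \frac{1}{39440} + \frac{1}{256} \cdot \frac{1}{27973} = - \frac{4129}{3944} + \frac{1}{7161088} = - \frac{3696016051}{3530416384}$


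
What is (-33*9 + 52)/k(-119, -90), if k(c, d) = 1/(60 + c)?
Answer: 14455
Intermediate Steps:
(-33*9 + 52)/k(-119, -90) = (-33*9 + 52)/(1/(60 - 119)) = (-297 + 52)/(1/(-59)) = -245/(-1/59) = -245*(-59) = 14455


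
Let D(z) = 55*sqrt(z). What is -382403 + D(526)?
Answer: -382403 + 55*sqrt(526) ≈ -3.8114e+5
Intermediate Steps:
-382403 + D(526) = -382403 + 55*sqrt(526)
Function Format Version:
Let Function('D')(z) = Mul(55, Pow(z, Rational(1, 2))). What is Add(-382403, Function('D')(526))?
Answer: Add(-382403, Mul(55, Pow(526, Rational(1, 2)))) ≈ -3.8114e+5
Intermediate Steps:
Add(-382403, Function('D')(526)) = Add(-382403, Mul(55, Pow(526, Rational(1, 2))))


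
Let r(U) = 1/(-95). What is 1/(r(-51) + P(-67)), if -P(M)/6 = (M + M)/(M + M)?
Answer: -95/571 ≈ -0.16637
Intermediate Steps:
r(U) = -1/95
P(M) = -6 (P(M) = -6*(M + M)/(M + M) = -6*2*M/(2*M) = -6*2*M*1/(2*M) = -6*1 = -6)
1/(r(-51) + P(-67)) = 1/(-1/95 - 6) = 1/(-571/95) = -95/571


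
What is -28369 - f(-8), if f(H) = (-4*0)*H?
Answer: -28369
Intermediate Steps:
f(H) = 0 (f(H) = 0*H = 0)
-28369 - f(-8) = -28369 - 1*0 = -28369 + 0 = -28369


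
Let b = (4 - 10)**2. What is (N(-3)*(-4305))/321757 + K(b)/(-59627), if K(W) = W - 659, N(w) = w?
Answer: 970537316/19185404639 ≈ 0.050587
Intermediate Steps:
b = 36 (b = (-6)**2 = 36)
K(W) = -659 + W
(N(-3)*(-4305))/321757 + K(b)/(-59627) = -3*(-4305)/321757 + (-659 + 36)/(-59627) = 12915*(1/321757) - 623*(-1/59627) = 12915/321757 + 623/59627 = 970537316/19185404639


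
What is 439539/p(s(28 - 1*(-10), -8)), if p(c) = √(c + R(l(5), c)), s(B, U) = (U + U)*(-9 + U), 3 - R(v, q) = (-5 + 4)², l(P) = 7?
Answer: 439539*√274/274 ≈ 26554.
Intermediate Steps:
R(v, q) = 2 (R(v, q) = 3 - (-5 + 4)² = 3 - 1*(-1)² = 3 - 1*1 = 3 - 1 = 2)
s(B, U) = 2*U*(-9 + U) (s(B, U) = (2*U)*(-9 + U) = 2*U*(-9 + U))
p(c) = √(2 + c) (p(c) = √(c + 2) = √(2 + c))
439539/p(s(28 - 1*(-10), -8)) = 439539/(√(2 + 2*(-8)*(-9 - 8))) = 439539/(√(2 + 2*(-8)*(-17))) = 439539/(√(2 + 272)) = 439539/(√274) = 439539*(√274/274) = 439539*√274/274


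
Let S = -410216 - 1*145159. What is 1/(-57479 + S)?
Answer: -1/612854 ≈ -1.6317e-6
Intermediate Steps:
S = -555375 (S = -410216 - 145159 = -555375)
1/(-57479 + S) = 1/(-57479 - 555375) = 1/(-612854) = -1/612854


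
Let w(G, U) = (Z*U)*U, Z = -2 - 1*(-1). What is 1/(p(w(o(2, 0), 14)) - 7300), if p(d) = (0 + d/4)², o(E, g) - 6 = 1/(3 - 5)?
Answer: -1/4899 ≈ -0.00020412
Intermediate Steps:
o(E, g) = 11/2 (o(E, g) = 6 + 1/(3 - 5) = 6 + 1/(-2) = 6 - ½ = 11/2)
Z = -1 (Z = -2 + 1 = -1)
w(G, U) = -U² (w(G, U) = (-U)*U = -U²)
p(d) = d²/16 (p(d) = (0 + d*(¼))² = (0 + d/4)² = (d/4)² = d²/16)
1/(p(w(o(2, 0), 14)) - 7300) = 1/((-1*14²)²/16 - 7300) = 1/((-1*196)²/16 - 7300) = 1/((1/16)*(-196)² - 7300) = 1/((1/16)*38416 - 7300) = 1/(2401 - 7300) = 1/(-4899) = -1/4899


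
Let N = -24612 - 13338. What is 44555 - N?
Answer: 82505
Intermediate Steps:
N = -37950
44555 - N = 44555 - 1*(-37950) = 44555 + 37950 = 82505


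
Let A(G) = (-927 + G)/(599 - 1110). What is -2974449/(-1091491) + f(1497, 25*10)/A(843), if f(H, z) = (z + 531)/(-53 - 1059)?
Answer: -22538128927/14564855904 ≈ -1.5474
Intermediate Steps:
f(H, z) = -531/1112 - z/1112 (f(H, z) = (531 + z)/(-1112) = (531 + z)*(-1/1112) = -531/1112 - z/1112)
A(G) = 927/511 - G/511 (A(G) = (-927 + G)/(-511) = (-927 + G)*(-1/511) = 927/511 - G/511)
-2974449/(-1091491) + f(1497, 25*10)/A(843) = -2974449/(-1091491) + (-531/1112 - 25*10/1112)/(927/511 - 1/511*843) = -2974449*(-1/1091491) + (-531/1112 - 1/1112*250)/(927/511 - 843/511) = 2974449/1091491 + (-531/1112 - 125/556)/(12/73) = 2974449/1091491 - 781/1112*73/12 = 2974449/1091491 - 57013/13344 = -22538128927/14564855904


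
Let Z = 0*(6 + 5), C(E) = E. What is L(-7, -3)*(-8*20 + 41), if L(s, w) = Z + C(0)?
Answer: 0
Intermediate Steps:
Z = 0 (Z = 0*11 = 0)
L(s, w) = 0 (L(s, w) = 0 + 0 = 0)
L(-7, -3)*(-8*20 + 41) = 0*(-8*20 + 41) = 0*(-160 + 41) = 0*(-119) = 0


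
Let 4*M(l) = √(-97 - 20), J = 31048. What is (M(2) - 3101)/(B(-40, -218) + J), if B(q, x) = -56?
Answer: -3101/30992 + 3*I*√13/123968 ≈ -0.10006 + 8.7254e-5*I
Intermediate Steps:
M(l) = 3*I*√13/4 (M(l) = √(-97 - 20)/4 = √(-117)/4 = (3*I*√13)/4 = 3*I*√13/4)
(M(2) - 3101)/(B(-40, -218) + J) = (3*I*√13/4 - 3101)/(-56 + 31048) = (-3101 + 3*I*√13/4)/30992 = (-3101 + 3*I*√13/4)*(1/30992) = -3101/30992 + 3*I*√13/123968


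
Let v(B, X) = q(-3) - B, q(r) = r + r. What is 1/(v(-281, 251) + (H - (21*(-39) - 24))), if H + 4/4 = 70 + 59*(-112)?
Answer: -1/5421 ≈ -0.00018447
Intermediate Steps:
q(r) = 2*r
v(B, X) = -6 - B (v(B, X) = 2*(-3) - B = -6 - B)
H = -6539 (H = -1 + (70 + 59*(-112)) = -1 + (70 - 6608) = -1 - 6538 = -6539)
1/(v(-281, 251) + (H - (21*(-39) - 24))) = 1/((-6 - 1*(-281)) + (-6539 - (21*(-39) - 24))) = 1/((-6 + 281) + (-6539 - (-819 - 24))) = 1/(275 + (-6539 - 1*(-843))) = 1/(275 + (-6539 + 843)) = 1/(275 - 5696) = 1/(-5421) = -1/5421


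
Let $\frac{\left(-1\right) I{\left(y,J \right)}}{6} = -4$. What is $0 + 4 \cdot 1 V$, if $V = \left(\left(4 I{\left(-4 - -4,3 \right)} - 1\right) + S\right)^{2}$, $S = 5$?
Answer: $40000$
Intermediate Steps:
$I{\left(y,J \right)} = 24$ ($I{\left(y,J \right)} = \left(-6\right) \left(-4\right) = 24$)
$V = 10000$ ($V = \left(\left(4 \cdot 24 - 1\right) + 5\right)^{2} = \left(\left(96 - 1\right) + 5\right)^{2} = \left(95 + 5\right)^{2} = 100^{2} = 10000$)
$0 + 4 \cdot 1 V = 0 + 4 \cdot 1 \cdot 10000 = 0 + 4 \cdot 10000 = 0 + 40000 = 40000$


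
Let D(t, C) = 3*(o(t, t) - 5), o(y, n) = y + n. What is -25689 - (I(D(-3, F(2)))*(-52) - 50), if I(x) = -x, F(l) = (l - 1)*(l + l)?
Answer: -23923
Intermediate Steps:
o(y, n) = n + y
F(l) = 2*l*(-1 + l) (F(l) = (-1 + l)*(2*l) = 2*l*(-1 + l))
D(t, C) = -15 + 6*t (D(t, C) = 3*((t + t) - 5) = 3*(2*t - 5) = 3*(-5 + 2*t) = -15 + 6*t)
-25689 - (I(D(-3, F(2)))*(-52) - 50) = -25689 - (-(-15 + 6*(-3))*(-52) - 50) = -25689 - (-(-15 - 18)*(-52) - 50) = -25689 - (-1*(-33)*(-52) - 50) = -25689 - (33*(-52) - 50) = -25689 - (-1716 - 50) = -25689 - 1*(-1766) = -25689 + 1766 = -23923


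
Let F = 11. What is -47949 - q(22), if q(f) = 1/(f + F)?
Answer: -1582318/33 ≈ -47949.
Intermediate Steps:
q(f) = 1/(11 + f) (q(f) = 1/(f + 11) = 1/(11 + f))
-47949 - q(22) = -47949 - 1/(11 + 22) = -47949 - 1/33 = -1582318/33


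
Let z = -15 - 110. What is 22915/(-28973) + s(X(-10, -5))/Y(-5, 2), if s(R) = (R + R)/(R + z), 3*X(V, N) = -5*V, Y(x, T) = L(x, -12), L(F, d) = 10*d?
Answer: -8907877/11299470 ≈ -0.78834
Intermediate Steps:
z = -125
Y(x, T) = -120 (Y(x, T) = 10*(-12) = -120)
X(V, N) = -5*V/3 (X(V, N) = (-5*V)/3 = -5*V/3)
s(R) = 2*R/(-125 + R) (s(R) = (R + R)/(R - 125) = (2*R)/(-125 + R) = 2*R/(-125 + R))
22915/(-28973) + s(X(-10, -5))/Y(-5, 2) = 22915/(-28973) + (2*(-5/3*(-10))/(-125 - 5/3*(-10)))/(-120) = 22915*(-1/28973) + (2*(50/3)/(-125 + 50/3))*(-1/120) = -22915/28973 + (2*(50/3)/(-325/3))*(-1/120) = -22915/28973 + (2*(50/3)*(-3/325))*(-1/120) = -22915/28973 - 4/13*(-1/120) = -22915/28973 + 1/390 = -8907877/11299470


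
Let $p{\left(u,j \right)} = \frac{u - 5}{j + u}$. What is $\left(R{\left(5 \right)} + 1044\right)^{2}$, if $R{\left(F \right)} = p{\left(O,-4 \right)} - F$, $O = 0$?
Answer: $\frac{17313921}{16} \approx 1.0821 \cdot 10^{6}$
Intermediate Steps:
$p{\left(u,j \right)} = \frac{-5 + u}{j + u}$
$R{\left(F \right)} = \frac{5}{4} - F$ ($R{\left(F \right)} = \frac{-5 + 0}{-4 + 0} - F = \frac{1}{-4} \left(-5\right) - F = \left(- \frac{1}{4}\right) \left(-5\right) - F = \frac{5}{4} - F$)
$\left(R{\left(5 \right)} + 1044\right)^{2} = \left(\left(\frac{5}{4} - 5\right) + 1044\right)^{2} = \left(- \frac{15}{4} + 1044\right)^{2} = \left(\frac{4161}{4}\right)^{2} = \frac{17313921}{16}$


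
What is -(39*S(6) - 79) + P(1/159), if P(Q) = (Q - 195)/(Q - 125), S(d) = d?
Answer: -1524733/9937 ≈ -153.44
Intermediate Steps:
P(Q) = (-195 + Q)/(-125 + Q)
-(39*S(6) - 79) + P(1/159) = -(39*6 - 79) + (-195 + 1/159)/(-125 + 1/159) = -(234 - 79) + (-195 + 1/159)/(-125 + 1/159) = -1*155 - 31004/159/(-19874/159) = -155 - 159/19874*(-31004/159) = -155 + 15502/9937 = -1524733/9937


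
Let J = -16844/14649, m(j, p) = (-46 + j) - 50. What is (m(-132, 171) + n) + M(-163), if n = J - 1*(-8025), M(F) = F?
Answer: 111813622/14649 ≈ 7632.9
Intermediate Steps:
m(j, p) = -96 + j
J = -16844/14649 (J = -16844*1/14649 = -16844/14649 ≈ -1.1498)
n = 117541381/14649 (n = -16844/14649 - 1*(-8025) = -16844/14649 + 8025 = 117541381/14649 ≈ 8023.9)
(m(-132, 171) + n) + M(-163) = ((-96 - 132) + 117541381/14649) - 163 = (-228 + 117541381/14649) - 163 = 114201409/14649 - 163 = 111813622/14649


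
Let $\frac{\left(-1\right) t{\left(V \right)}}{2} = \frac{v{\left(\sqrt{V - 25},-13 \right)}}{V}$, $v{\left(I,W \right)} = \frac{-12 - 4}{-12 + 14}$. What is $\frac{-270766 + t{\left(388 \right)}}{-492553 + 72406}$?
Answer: $\frac{8754766}{13584753} \approx 0.64445$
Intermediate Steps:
$v{\left(I,W \right)} = -8$ ($v{\left(I,W \right)} = - \frac{16}{2} = \left(-16\right) \frac{1}{2} = -8$)
$t{\left(V \right)} = \frac{16}{V}$ ($t{\left(V \right)} = - 2 \left(- \frac{8}{V}\right) = \frac{16}{V}$)
$\frac{-270766 + t{\left(388 \right)}}{-492553 + 72406} = \frac{-270766 + \frac{16}{388}}{-492553 + 72406} = \frac{-270766 + 16 \cdot \frac{1}{388}}{-420147} = \left(-270766 + \frac{4}{97}\right) \left(- \frac{1}{420147}\right) = \left(- \frac{26264298}{97}\right) \left(- \frac{1}{420147}\right) = \frac{8754766}{13584753}$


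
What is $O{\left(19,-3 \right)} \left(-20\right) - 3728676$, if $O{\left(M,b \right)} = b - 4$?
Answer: $-3728536$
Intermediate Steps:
$O{\left(M,b \right)} = -4 + b$ ($O{\left(M,b \right)} = b - 4 = -4 + b$)
$O{\left(19,-3 \right)} \left(-20\right) - 3728676 = \left(-4 - 3\right) \left(-20\right) - 3728676 = \left(-7\right) \left(-20\right) - 3728676 = 140 - 3728676 = -3728536$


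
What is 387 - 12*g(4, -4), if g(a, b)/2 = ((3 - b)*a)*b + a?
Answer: 2979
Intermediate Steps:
g(a, b) = 2*a + 2*a*b*(3 - b) (g(a, b) = 2*(((3 - b)*a)*b + a) = 2*((a*(3 - b))*b + a) = 2*(a*b*(3 - b) + a) = 2*(a + a*b*(3 - b)) = 2*a + 2*a*b*(3 - b))
387 - 12*g(4, -4) = 387 - 24*4*(1 - 1*(-4)**2 + 3*(-4)) = 387 - 24*4*(1 - 1*16 - 12) = 387 - 24*4*(1 - 16 - 12) = 387 - 24*4*(-27) = 387 - 12*(-216) = 387 + 2592 = 2979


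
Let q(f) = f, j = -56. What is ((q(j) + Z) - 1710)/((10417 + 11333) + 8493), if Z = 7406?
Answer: 1880/10081 ≈ 0.18649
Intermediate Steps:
((q(j) + Z) - 1710)/((10417 + 11333) + 8493) = ((-56 + 7406) - 1710)/((10417 + 11333) + 8493) = (7350 - 1710)/(21750 + 8493) = 5640/30243 = 5640*(1/30243) = 1880/10081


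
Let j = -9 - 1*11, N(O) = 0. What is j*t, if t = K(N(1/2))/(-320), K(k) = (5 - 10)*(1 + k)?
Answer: -5/16 ≈ -0.31250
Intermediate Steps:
j = -20 (j = -9 - 11 = -20)
K(k) = -5 - 5*k (K(k) = -5*(1 + k) = -5 - 5*k)
t = 1/64 (t = (-5 - 5*0)/(-320) = (-5 + 0)*(-1/320) = -5*(-1/320) = 1/64 ≈ 0.015625)
j*t = -20*1/64 = -5/16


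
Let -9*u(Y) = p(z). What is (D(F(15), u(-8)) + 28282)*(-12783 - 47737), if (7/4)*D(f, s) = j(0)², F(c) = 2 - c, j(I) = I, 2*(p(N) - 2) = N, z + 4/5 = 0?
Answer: -1711626640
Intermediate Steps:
z = -⅘ (z = -⅘ + 0 = -⅘ ≈ -0.80000)
p(N) = 2 + N/2
u(Y) = -8/45 (u(Y) = -(2 + (½)*(-⅘))/9 = -(2 - ⅖)/9 = -⅑*8/5 = -8/45)
D(f, s) = 0 (D(f, s) = (4/7)*0² = (4/7)*0 = 0)
(D(F(15), u(-8)) + 28282)*(-12783 - 47737) = (0 + 28282)*(-12783 - 47737) = 28282*(-60520) = -1711626640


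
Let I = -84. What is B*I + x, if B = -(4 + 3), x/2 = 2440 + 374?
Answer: 6216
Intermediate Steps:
x = 5628 (x = 2*(2440 + 374) = 2*2814 = 5628)
B = -7 (B = -1*7 = -7)
B*I + x = -7*(-84) + 5628 = 588 + 5628 = 6216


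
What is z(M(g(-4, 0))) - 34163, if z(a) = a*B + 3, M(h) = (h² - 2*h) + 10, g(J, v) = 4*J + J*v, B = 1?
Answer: -33862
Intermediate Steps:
M(h) = 10 + h² - 2*h
z(a) = 3 + a (z(a) = a*1 + 3 = a + 3 = 3 + a)
z(M(g(-4, 0))) - 34163 = (3 + (10 + (-4*(4 + 0))² - (-8)*(4 + 0))) - 34163 = (3 + (10 + (-4*4)² - (-8)*4)) - 34163 = (3 + (10 + (-16)² - 2*(-16))) - 34163 = (3 + (10 + 256 + 32)) - 34163 = (3 + 298) - 34163 = 301 - 34163 = -33862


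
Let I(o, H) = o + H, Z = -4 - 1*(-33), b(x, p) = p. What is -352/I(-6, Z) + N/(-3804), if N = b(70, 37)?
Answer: -1339859/87492 ≈ -15.314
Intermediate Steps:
Z = 29 (Z = -4 + 33 = 29)
N = 37
I(o, H) = H + o
-352/I(-6, Z) + N/(-3804) = -352/(29 - 6) + 37/(-3804) = -352/23 + 37*(-1/3804) = -352*1/23 - 37/3804 = -352/23 - 37/3804 = -1339859/87492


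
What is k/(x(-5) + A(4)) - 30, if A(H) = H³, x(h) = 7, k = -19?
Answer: -2149/71 ≈ -30.268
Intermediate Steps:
k/(x(-5) + A(4)) - 30 = -19/(7 + 4³) - 30 = -19/(7 + 64) - 30 = -19/71 - 30 = -2149/71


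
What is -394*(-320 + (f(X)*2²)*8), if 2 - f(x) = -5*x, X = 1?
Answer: 37824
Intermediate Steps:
f(x) = 2 + 5*x (f(x) = 2 - (-5)*x = 2 + 5*x)
-394*(-320 + (f(X)*2²)*8) = -394*(-320 + ((2 + 5*1)*2²)*8) = -394*(-320 + ((2 + 5)*4)*8) = -394*(-320 + (7*4)*8) = -394*(-320 + 28*8) = -394*(-320 + 224) = -394*(-96) = 37824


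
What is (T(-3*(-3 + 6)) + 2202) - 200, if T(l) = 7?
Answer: 2009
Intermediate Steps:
(T(-3*(-3 + 6)) + 2202) - 200 = (7 + 2202) - 200 = 2209 - 200 = 2009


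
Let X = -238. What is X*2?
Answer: -476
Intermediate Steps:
X*2 = -238*2 = -476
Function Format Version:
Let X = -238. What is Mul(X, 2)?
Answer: -476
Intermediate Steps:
Mul(X, 2) = Mul(-238, 2) = -476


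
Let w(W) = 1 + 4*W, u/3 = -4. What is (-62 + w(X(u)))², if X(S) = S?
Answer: 11881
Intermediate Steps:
u = -12 (u = 3*(-4) = -12)
(-62 + w(X(u)))² = (-62 + (1 + 4*(-12)))² = (-62 + (1 - 48))² = (-62 - 47)² = (-109)² = 11881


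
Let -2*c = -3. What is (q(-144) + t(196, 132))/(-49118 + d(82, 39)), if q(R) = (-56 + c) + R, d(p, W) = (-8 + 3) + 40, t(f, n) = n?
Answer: 133/98166 ≈ 0.0013548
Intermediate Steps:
c = 3/2 (c = -½*(-3) = 3/2 ≈ 1.5000)
d(p, W) = 35 (d(p, W) = -5 + 40 = 35)
q(R) = -109/2 + R (q(R) = (-56 + 3/2) + R = -109/2 + R)
(q(-144) + t(196, 132))/(-49118 + d(82, 39)) = ((-109/2 - 144) + 132)/(-49118 + 35) = (-397/2 + 132)/(-49083) = -133/2*(-1/49083) = 133/98166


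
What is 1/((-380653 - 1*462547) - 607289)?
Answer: -1/1450489 ≈ -6.8942e-7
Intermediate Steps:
1/((-380653 - 1*462547) - 607289) = 1/((-380653 - 462547) - 607289) = 1/(-843200 - 607289) = 1/(-1450489) = -1/1450489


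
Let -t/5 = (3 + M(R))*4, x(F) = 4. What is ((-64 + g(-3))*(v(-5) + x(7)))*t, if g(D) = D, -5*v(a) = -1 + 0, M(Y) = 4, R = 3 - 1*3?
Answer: 39396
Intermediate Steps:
R = 0 (R = 3 - 3 = 0)
v(a) = ⅕ (v(a) = -(-1 + 0)/5 = -⅕*(-1) = ⅕)
t = -140 (t = -5*(3 + 4)*4 = -35*4 = -5*28 = -140)
((-64 + g(-3))*(v(-5) + x(7)))*t = ((-64 - 3)*(⅕ + 4))*(-140) = -67*21/5*(-140) = -1407/5*(-140) = 39396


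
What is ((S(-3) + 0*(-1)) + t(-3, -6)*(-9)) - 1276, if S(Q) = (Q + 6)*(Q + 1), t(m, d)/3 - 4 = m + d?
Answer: -1147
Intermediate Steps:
t(m, d) = 12 + 3*d + 3*m (t(m, d) = 12 + 3*(m + d) = 12 + 3*(d + m) = 12 + (3*d + 3*m) = 12 + 3*d + 3*m)
S(Q) = (1 + Q)*(6 + Q) (S(Q) = (6 + Q)*(1 + Q) = (1 + Q)*(6 + Q))
((S(-3) + 0*(-1)) + t(-3, -6)*(-9)) - 1276 = (((6 + (-3)² + 7*(-3)) + 0*(-1)) + (12 + 3*(-6) + 3*(-3))*(-9)) - 1276 = (((6 + 9 - 21) + 0) + (12 - 18 - 9)*(-9)) - 1276 = ((-6 + 0) - 15*(-9)) - 1276 = (-6 + 135) - 1276 = 129 - 1276 = -1147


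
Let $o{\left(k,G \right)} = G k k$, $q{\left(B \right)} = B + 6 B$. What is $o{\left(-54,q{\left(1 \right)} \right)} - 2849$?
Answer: $17563$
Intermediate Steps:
$q{\left(B \right)} = 7 B$
$o{\left(k,G \right)} = G k^{2}$
$o{\left(-54,q{\left(1 \right)} \right)} - 2849 = 7 \cdot 1 \left(-54\right)^{2} - 2849 = 7 \cdot 2916 - 2849 = 20412 - 2849 = 17563$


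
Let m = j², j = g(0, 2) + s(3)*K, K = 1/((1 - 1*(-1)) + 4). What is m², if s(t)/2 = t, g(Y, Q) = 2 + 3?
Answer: 1296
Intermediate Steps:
g(Y, Q) = 5
s(t) = 2*t
K = ⅙ (K = 1/((1 + 1) + 4) = 1/(2 + 4) = 1/6 = ⅙ ≈ 0.16667)
j = 6 (j = 5 + (2*3)*(⅙) = 5 + 6*(⅙) = 5 + 1 = 6)
m = 36 (m = 6² = 36)
m² = 36² = 1296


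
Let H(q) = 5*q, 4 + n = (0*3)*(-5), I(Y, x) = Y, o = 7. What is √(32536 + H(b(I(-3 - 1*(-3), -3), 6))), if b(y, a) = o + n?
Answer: √32551 ≈ 180.42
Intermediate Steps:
n = -4 (n = -4 + (0*3)*(-5) = -4 + 0*(-5) = -4 + 0 = -4)
b(y, a) = 3 (b(y, a) = 7 - 4 = 3)
√(32536 + H(b(I(-3 - 1*(-3), -3), 6))) = √(32536 + 5*3) = √(32536 + 15) = √32551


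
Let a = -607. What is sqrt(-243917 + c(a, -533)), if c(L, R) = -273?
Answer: I*sqrt(244190) ≈ 494.16*I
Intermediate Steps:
sqrt(-243917 + c(a, -533)) = sqrt(-243917 - 273) = sqrt(-244190) = I*sqrt(244190)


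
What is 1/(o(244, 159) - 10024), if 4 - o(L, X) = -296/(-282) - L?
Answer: -141/1378564 ≈ -0.00010228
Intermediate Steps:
o(L, X) = 416/141 + L (o(L, X) = 4 - (-296/(-282) - L) = 4 - (-296*(-1/282) - L) = 4 - (148/141 - L) = 4 + (-148/141 + L) = 416/141 + L)
1/(o(244, 159) - 10024) = 1/((416/141 + 244) - 10024) = 1/(34820/141 - 10024) = 1/(-1378564/141) = -141/1378564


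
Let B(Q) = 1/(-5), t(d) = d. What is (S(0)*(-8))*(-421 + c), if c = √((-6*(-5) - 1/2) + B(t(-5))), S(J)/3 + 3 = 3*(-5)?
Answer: -181872 + 216*√2930/5 ≈ -1.7953e+5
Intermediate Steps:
S(J) = -54 (S(J) = -9 + 3*(3*(-5)) = -9 + 3*(-15) = -9 - 45 = -54)
B(Q) = -⅕
c = √2930/10 (c = √((-6*(-5) - 1/2) - ⅕) = √((30 - 1*½) - ⅕) = √((30 - ½) - ⅕) = √(59/2 - ⅕) = √(293/10) = √2930/10 ≈ 5.4129)
(S(0)*(-8))*(-421 + c) = (-54*(-8))*(-421 + √2930/10) = 432*(-421 + √2930/10) = -181872 + 216*√2930/5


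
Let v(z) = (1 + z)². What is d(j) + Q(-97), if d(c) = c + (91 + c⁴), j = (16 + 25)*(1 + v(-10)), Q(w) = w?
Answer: 127758803669292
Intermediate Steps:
j = 3362 (j = (16 + 25)*(1 + (1 - 10)²) = 41*(1 + (-9)²) = 41*(1 + 81) = 41*82 = 3362)
d(c) = 91 + c + c⁴
d(j) + Q(-97) = (91 + 3362 + 3362⁴) - 97 = (91 + 3362 + 127758803665936) - 97 = 127758803669389 - 97 = 127758803669292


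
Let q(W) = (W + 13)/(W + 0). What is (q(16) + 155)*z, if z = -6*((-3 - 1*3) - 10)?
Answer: 15054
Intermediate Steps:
q(W) = (13 + W)/W
z = 96 (z = -6*((-3 - 3) - 10) = -6*(-6 - 10) = -6*(-16) = 96)
(q(16) + 155)*z = ((13 + 16)/16 + 155)*96 = ((1/16)*29 + 155)*96 = (29/16 + 155)*96 = (2509/16)*96 = 15054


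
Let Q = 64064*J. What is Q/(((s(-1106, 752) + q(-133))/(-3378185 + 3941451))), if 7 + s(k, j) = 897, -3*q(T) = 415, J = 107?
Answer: 1053028040064/205 ≈ 5.1367e+9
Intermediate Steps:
q(T) = -415/3 (q(T) = -⅓*415 = -415/3)
s(k, j) = 890 (s(k, j) = -7 + 897 = 890)
Q = 6854848 (Q = 64064*107 = 6854848)
Q/(((s(-1106, 752) + q(-133))/(-3378185 + 3941451))) = 6854848/(((890 - 415/3)/(-3378185 + 3941451))) = 6854848/(((2255/3)/563266)) = 6854848/(((2255/3)*(1/563266))) = 6854848/(205/153618) = 6854848*(153618/205) = 1053028040064/205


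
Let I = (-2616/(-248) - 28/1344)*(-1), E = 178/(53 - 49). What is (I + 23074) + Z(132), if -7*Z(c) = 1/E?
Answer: 21380389505/927024 ≈ 23063.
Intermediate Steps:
E = 89/2 (E = 178/4 = 178*(¼) = 89/2 ≈ 44.500)
Z(c) = -2/623 (Z(c) = -1/(7*89/2) = -⅐*2/89 = -2/623)
I = -15665/1488 (I = (-2616*(-1/248) - 28*1/1344)*(-1) = (327/31 - 1/48)*(-1) = (15665/1488)*(-1) = -15665/1488 ≈ -10.528)
(I + 23074) + Z(132) = (-15665/1488 + 23074) - 2/623 = 34318447/1488 - 2/623 = 21380389505/927024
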